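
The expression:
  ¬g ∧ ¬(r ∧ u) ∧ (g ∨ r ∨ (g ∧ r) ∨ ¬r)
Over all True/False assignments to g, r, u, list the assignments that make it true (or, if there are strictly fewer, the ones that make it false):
is true only for:
  g=False, r=False, u=False;
  g=False, r=False, u=True;
  g=False, r=True, u=False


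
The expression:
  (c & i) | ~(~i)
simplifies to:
i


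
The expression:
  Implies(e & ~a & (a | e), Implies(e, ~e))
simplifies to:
a | ~e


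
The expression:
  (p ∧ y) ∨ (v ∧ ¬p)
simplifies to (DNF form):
(p ∧ y) ∨ (v ∧ ¬p)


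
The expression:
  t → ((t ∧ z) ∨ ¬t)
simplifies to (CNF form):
z ∨ ¬t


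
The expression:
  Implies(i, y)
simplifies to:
y | ~i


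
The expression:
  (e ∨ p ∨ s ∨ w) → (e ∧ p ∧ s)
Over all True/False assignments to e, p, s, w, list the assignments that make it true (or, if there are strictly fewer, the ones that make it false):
is true only for:
  e=False, p=False, s=False, w=False;
  e=True, p=True, s=True, w=False;
  e=True, p=True, s=True, w=True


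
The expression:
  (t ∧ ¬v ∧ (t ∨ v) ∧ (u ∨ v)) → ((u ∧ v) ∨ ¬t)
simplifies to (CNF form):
v ∨ ¬t ∨ ¬u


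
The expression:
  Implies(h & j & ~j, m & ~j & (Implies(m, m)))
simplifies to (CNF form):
True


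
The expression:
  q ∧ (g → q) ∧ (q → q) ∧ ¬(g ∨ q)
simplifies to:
False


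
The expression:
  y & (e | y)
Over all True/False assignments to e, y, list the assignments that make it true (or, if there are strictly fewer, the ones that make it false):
is true only for:
  e=False, y=True;
  e=True, y=True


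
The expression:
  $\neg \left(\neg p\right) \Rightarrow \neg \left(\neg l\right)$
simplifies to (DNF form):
$l \vee \neg p$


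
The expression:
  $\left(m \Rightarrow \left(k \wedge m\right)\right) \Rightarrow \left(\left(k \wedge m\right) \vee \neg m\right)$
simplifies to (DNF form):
$\text{True}$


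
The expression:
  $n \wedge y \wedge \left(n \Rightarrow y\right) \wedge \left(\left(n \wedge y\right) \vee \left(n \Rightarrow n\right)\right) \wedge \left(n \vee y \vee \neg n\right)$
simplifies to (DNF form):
$n \wedge y$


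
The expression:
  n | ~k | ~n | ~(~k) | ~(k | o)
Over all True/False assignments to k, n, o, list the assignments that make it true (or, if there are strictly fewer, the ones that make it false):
is always true.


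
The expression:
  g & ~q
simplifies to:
g & ~q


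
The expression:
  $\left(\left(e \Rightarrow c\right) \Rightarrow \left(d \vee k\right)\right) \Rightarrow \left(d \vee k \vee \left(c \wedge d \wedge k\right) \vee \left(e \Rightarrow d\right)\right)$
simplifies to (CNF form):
$c \vee d \vee k \vee \neg e$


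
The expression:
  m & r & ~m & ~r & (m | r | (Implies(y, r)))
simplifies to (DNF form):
False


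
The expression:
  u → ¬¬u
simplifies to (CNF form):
True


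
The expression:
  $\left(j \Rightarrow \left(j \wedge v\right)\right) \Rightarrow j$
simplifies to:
$j$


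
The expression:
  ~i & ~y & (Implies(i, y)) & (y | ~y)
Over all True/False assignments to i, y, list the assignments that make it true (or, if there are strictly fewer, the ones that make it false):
is true only for:
  i=False, y=False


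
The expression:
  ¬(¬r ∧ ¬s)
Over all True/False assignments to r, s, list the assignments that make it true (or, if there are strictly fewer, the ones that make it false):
is false only for:
  r=False, s=False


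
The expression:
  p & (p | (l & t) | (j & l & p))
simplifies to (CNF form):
p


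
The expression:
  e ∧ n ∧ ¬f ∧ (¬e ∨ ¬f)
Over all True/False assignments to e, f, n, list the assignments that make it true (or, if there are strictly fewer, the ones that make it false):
is true only for:
  e=True, f=False, n=True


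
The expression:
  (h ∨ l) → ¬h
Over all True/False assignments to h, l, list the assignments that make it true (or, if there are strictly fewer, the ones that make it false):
is true only for:
  h=False, l=False;
  h=False, l=True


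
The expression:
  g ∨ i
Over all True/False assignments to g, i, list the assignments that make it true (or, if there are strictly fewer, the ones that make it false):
is false only for:
  g=False, i=False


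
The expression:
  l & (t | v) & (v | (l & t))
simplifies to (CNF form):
l & (t | v)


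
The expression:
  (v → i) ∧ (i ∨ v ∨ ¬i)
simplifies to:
i ∨ ¬v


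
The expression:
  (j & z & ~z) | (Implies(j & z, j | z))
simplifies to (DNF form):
True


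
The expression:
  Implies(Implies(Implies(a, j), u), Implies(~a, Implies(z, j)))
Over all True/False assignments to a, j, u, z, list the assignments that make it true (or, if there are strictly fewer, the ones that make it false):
is false only for:
  a=False, j=False, u=True, z=True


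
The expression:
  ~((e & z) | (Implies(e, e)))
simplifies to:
False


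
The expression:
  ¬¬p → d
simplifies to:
d ∨ ¬p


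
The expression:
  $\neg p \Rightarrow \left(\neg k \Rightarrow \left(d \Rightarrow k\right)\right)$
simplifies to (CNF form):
$k \vee p \vee \neg d$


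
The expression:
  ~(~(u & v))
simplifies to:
u & v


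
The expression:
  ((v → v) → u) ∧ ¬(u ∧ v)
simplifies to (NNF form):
u ∧ ¬v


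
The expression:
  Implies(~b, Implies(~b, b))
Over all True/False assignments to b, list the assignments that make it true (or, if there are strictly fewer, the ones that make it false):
is true only for:
  b=True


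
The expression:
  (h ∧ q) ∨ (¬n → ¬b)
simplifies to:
n ∨ (h ∧ q) ∨ ¬b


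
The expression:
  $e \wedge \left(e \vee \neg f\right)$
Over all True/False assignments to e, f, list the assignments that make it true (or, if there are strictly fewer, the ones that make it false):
is true only for:
  e=True, f=False;
  e=True, f=True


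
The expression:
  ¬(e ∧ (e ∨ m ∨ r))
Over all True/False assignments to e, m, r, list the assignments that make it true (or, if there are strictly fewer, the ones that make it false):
is true only for:
  e=False, m=False, r=False;
  e=False, m=False, r=True;
  e=False, m=True, r=False;
  e=False, m=True, r=True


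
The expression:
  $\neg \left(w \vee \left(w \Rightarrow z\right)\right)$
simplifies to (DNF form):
$\text{False}$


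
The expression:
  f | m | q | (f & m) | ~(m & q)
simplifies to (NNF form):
True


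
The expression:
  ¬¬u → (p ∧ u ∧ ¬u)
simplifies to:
¬u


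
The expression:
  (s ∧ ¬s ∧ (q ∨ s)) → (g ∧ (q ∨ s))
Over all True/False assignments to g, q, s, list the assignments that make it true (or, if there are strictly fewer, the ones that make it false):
is always true.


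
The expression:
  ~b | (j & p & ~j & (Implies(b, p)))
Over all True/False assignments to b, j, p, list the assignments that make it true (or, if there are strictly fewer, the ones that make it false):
is true only for:
  b=False, j=False, p=False;
  b=False, j=False, p=True;
  b=False, j=True, p=False;
  b=False, j=True, p=True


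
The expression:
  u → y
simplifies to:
y ∨ ¬u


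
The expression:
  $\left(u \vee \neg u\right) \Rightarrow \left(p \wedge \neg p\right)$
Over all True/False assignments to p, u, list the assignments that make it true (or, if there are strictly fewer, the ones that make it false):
is never true.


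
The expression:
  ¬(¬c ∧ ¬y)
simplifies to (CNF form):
c ∨ y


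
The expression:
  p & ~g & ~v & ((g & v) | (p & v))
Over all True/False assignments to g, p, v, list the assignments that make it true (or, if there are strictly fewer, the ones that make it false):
is never true.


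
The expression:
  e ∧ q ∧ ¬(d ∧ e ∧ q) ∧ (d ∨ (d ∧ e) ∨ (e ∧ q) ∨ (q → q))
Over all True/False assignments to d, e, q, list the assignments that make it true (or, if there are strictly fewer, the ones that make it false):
is true only for:
  d=False, e=True, q=True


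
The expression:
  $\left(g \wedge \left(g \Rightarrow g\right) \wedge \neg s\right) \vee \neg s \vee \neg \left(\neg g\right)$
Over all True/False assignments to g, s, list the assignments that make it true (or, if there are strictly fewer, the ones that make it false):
is false only for:
  g=False, s=True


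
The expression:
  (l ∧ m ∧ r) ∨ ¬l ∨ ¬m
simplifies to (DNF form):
r ∨ ¬l ∨ ¬m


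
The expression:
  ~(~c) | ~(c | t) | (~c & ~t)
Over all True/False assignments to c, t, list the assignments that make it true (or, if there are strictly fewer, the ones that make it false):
is false only for:
  c=False, t=True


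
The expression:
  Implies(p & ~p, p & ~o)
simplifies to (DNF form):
True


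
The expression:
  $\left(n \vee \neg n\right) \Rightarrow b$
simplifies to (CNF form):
$b$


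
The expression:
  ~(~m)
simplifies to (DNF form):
m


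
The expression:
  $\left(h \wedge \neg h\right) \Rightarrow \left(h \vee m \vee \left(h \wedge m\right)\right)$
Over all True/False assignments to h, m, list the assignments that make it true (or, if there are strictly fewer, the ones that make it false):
is always true.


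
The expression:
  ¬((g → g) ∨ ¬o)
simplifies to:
False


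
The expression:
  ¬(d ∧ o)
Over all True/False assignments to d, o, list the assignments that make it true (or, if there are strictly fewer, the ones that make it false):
is false only for:
  d=True, o=True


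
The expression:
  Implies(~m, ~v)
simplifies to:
m | ~v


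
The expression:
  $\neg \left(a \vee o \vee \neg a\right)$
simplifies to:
$\text{False}$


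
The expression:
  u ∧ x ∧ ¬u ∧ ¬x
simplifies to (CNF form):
False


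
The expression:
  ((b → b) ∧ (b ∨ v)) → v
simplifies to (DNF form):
v ∨ ¬b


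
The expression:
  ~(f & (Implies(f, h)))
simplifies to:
~f | ~h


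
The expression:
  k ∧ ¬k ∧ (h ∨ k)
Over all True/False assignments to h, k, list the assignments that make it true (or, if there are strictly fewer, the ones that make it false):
is never true.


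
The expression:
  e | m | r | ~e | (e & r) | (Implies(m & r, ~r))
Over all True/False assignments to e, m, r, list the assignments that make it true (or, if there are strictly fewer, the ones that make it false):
is always true.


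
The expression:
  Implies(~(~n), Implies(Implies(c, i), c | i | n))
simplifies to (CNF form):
True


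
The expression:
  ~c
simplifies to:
~c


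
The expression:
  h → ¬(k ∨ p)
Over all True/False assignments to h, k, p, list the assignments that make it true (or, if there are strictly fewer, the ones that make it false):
is false only for:
  h=True, k=False, p=True;
  h=True, k=True, p=False;
  h=True, k=True, p=True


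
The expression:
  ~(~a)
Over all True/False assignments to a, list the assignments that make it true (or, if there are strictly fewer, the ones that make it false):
is true only for:
  a=True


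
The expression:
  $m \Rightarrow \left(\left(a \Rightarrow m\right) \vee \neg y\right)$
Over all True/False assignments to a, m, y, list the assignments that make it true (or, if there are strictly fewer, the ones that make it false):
is always true.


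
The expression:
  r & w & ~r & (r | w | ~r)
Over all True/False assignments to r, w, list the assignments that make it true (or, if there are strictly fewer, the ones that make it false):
is never true.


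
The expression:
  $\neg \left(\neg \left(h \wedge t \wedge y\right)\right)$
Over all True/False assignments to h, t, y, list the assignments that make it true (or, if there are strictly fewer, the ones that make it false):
is true only for:
  h=True, t=True, y=True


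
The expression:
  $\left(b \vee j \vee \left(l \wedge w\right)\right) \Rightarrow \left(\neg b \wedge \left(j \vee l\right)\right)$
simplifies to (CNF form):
$\neg b$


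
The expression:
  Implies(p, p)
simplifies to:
True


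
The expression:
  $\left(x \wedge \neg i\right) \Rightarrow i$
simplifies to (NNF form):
$i \vee \neg x$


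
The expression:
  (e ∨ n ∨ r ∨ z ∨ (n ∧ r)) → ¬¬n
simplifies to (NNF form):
n ∨ (¬e ∧ ¬r ∧ ¬z)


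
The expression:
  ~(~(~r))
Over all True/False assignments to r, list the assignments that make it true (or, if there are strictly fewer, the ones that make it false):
is true only for:
  r=False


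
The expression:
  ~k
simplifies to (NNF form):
~k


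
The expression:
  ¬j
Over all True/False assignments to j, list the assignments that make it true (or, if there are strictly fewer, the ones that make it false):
is true only for:
  j=False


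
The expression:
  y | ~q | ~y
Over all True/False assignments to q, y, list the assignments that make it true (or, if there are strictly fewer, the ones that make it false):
is always true.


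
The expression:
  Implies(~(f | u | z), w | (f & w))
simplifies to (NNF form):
f | u | w | z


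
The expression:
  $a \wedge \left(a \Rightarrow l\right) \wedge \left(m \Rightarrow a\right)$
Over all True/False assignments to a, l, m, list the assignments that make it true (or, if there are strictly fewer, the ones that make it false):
is true only for:
  a=True, l=True, m=False;
  a=True, l=True, m=True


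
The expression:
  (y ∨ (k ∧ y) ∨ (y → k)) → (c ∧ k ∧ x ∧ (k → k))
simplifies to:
c ∧ k ∧ x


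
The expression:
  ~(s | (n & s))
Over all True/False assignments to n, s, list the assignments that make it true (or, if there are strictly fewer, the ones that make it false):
is true only for:
  n=False, s=False;
  n=True, s=False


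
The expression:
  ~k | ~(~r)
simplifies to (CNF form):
r | ~k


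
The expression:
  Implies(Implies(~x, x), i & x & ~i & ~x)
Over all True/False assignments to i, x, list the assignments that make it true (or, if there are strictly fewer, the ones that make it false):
is true only for:
  i=False, x=False;
  i=True, x=False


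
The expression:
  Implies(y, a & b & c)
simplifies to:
~y | (a & b & c)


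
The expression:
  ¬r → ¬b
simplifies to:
r ∨ ¬b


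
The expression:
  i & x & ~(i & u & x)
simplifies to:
i & x & ~u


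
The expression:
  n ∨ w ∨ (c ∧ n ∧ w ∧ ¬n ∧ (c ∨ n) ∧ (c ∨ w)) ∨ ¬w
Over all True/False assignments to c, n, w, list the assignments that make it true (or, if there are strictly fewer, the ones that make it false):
is always true.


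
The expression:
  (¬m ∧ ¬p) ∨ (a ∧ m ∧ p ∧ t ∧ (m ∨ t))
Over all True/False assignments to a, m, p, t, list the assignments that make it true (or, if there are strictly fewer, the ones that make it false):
is true only for:
  a=False, m=False, p=False, t=False;
  a=False, m=False, p=False, t=True;
  a=True, m=False, p=False, t=False;
  a=True, m=False, p=False, t=True;
  a=True, m=True, p=True, t=True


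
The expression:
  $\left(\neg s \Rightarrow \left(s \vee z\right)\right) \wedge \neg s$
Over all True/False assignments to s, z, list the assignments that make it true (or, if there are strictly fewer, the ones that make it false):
is true only for:
  s=False, z=True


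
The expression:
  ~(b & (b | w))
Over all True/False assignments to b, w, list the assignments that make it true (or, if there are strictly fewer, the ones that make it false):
is true only for:
  b=False, w=False;
  b=False, w=True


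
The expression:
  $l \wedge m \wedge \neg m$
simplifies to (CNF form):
$\text{False}$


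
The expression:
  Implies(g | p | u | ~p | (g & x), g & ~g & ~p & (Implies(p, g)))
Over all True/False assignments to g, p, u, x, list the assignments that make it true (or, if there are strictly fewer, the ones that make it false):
is never true.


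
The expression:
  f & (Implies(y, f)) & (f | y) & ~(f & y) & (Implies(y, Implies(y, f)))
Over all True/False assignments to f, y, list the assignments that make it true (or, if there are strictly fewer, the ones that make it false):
is true only for:
  f=True, y=False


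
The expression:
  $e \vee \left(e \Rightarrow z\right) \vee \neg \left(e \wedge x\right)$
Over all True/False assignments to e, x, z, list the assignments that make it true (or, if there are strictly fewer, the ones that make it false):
is always true.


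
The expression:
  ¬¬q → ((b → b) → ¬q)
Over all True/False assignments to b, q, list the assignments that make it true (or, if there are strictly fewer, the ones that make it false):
is true only for:
  b=False, q=False;
  b=True, q=False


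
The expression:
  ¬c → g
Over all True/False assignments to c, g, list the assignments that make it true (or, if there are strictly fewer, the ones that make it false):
is false only for:
  c=False, g=False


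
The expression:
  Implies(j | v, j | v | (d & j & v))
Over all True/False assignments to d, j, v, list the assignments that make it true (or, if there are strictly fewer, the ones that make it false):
is always true.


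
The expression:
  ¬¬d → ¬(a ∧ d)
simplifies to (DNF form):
¬a ∨ ¬d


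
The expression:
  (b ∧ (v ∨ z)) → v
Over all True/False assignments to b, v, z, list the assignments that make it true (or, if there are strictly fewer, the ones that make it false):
is false only for:
  b=True, v=False, z=True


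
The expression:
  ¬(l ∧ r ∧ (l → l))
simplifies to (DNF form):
¬l ∨ ¬r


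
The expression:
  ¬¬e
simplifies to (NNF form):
e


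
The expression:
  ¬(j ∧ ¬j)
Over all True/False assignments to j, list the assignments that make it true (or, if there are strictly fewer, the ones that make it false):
is always true.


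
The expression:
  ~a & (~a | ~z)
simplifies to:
~a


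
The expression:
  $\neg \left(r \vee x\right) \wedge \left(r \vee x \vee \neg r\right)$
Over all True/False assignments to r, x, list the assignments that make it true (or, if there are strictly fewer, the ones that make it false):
is true only for:
  r=False, x=False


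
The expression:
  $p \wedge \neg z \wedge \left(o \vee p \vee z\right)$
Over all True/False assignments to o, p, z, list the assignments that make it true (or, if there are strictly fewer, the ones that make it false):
is true only for:
  o=False, p=True, z=False;
  o=True, p=True, z=False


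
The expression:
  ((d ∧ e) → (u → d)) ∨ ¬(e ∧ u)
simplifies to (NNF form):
True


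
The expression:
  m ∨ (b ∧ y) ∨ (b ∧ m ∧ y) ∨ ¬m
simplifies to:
True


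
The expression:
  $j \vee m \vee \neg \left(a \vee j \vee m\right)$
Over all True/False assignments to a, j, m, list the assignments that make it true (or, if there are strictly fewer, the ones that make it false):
is false only for:
  a=True, j=False, m=False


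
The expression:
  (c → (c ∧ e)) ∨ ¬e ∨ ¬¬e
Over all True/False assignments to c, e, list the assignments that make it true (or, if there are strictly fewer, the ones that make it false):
is always true.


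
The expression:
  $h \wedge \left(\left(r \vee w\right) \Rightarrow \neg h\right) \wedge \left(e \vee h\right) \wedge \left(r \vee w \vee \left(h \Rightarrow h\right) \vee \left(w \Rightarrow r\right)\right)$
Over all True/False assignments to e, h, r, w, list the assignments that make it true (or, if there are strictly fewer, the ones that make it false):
is true only for:
  e=False, h=True, r=False, w=False;
  e=True, h=True, r=False, w=False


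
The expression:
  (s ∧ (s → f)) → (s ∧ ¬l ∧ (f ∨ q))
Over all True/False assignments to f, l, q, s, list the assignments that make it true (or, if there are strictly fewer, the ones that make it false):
is false only for:
  f=True, l=True, q=False, s=True;
  f=True, l=True, q=True, s=True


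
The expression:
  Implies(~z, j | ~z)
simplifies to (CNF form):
True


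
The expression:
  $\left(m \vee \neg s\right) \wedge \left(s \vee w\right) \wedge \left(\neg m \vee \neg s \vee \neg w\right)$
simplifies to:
$\left(w \wedge \neg s\right) \vee \left(m \wedge s \wedge \neg w\right)$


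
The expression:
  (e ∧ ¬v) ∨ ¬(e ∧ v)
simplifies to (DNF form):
¬e ∨ ¬v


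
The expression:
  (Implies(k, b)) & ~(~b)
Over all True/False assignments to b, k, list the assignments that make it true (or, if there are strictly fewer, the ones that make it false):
is true only for:
  b=True, k=False;
  b=True, k=True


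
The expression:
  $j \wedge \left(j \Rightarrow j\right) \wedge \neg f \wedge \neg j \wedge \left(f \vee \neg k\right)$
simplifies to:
$\text{False}$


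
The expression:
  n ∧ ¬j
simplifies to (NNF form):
n ∧ ¬j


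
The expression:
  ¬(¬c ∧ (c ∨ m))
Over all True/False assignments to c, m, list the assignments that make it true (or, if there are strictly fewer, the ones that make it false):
is false only for:
  c=False, m=True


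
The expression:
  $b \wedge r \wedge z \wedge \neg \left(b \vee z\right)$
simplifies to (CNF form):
$\text{False}$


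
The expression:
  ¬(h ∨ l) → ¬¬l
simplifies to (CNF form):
h ∨ l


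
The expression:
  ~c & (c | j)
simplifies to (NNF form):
j & ~c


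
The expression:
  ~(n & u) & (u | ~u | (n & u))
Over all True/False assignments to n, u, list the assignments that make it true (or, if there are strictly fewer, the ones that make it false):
is false only for:
  n=True, u=True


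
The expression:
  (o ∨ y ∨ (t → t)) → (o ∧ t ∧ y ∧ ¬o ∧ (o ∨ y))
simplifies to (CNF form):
False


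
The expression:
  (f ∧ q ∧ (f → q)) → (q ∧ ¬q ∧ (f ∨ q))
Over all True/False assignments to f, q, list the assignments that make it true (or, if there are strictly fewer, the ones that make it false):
is false only for:
  f=True, q=True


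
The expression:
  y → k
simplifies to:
k ∨ ¬y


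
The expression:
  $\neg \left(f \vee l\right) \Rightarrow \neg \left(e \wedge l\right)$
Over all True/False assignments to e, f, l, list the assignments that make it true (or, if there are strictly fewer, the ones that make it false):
is always true.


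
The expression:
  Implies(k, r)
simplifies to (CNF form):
r | ~k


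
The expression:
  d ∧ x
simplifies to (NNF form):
d ∧ x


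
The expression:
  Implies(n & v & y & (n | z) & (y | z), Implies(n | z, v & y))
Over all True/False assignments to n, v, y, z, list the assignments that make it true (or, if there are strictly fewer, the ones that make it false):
is always true.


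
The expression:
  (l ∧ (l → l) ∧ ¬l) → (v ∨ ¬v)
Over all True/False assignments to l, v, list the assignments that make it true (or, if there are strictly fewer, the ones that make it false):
is always true.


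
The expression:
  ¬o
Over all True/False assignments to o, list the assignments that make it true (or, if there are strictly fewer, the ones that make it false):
is true only for:
  o=False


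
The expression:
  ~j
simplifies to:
~j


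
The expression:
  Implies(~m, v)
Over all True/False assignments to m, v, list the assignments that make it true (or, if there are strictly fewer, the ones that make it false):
is false only for:
  m=False, v=False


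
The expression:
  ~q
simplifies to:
~q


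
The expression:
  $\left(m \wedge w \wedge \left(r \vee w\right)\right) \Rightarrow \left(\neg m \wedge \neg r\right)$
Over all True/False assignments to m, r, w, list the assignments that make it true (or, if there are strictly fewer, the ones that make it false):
is false only for:
  m=True, r=False, w=True;
  m=True, r=True, w=True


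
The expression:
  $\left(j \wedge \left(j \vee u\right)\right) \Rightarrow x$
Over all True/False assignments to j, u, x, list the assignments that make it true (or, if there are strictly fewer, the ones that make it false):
is false only for:
  j=True, u=False, x=False;
  j=True, u=True, x=False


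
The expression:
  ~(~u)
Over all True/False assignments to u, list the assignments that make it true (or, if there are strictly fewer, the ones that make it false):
is true only for:
  u=True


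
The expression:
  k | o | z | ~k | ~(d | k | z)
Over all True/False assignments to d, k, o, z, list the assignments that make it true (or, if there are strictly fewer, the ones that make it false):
is always true.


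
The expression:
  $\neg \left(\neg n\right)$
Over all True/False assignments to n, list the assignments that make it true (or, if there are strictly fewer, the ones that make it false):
is true only for:
  n=True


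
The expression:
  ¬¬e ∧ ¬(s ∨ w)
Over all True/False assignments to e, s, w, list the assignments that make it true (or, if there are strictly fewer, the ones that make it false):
is true only for:
  e=True, s=False, w=False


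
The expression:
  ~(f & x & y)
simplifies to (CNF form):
~f | ~x | ~y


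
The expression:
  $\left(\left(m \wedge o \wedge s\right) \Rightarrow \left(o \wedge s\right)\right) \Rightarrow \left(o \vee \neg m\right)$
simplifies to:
$o \vee \neg m$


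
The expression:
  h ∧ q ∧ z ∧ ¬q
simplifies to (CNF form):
False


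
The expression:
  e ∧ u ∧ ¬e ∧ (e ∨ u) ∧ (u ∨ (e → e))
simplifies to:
False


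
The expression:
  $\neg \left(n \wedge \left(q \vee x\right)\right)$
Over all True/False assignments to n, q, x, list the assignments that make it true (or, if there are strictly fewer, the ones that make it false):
is false only for:
  n=True, q=False, x=True;
  n=True, q=True, x=False;
  n=True, q=True, x=True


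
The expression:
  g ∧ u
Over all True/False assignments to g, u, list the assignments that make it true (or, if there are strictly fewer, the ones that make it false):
is true only for:
  g=True, u=True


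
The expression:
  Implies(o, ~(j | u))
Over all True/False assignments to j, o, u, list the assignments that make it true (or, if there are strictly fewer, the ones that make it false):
is false only for:
  j=False, o=True, u=True;
  j=True, o=True, u=False;
  j=True, o=True, u=True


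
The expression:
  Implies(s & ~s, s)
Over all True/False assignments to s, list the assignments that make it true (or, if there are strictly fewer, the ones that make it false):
is always true.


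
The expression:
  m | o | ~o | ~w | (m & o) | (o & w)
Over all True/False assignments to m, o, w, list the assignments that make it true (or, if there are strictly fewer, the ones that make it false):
is always true.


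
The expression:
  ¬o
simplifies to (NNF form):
¬o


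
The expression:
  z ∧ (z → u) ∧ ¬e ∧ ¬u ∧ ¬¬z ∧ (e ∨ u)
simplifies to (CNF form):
False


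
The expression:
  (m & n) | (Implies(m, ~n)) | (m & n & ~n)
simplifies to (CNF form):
True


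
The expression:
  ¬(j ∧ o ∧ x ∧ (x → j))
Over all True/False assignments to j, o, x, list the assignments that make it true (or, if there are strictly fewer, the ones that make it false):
is false only for:
  j=True, o=True, x=True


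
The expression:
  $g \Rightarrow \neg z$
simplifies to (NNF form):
$\neg g \vee \neg z$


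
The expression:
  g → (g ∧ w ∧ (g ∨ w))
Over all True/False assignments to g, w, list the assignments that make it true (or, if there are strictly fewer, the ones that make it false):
is false only for:
  g=True, w=False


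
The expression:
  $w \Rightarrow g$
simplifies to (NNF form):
$g \vee \neg w$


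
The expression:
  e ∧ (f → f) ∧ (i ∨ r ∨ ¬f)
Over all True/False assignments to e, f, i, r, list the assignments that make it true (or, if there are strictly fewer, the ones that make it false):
is true only for:
  e=True, f=False, i=False, r=False;
  e=True, f=False, i=False, r=True;
  e=True, f=False, i=True, r=False;
  e=True, f=False, i=True, r=True;
  e=True, f=True, i=False, r=True;
  e=True, f=True, i=True, r=False;
  e=True, f=True, i=True, r=True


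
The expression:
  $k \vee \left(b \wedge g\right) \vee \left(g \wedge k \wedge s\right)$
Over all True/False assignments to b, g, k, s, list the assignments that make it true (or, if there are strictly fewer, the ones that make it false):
is false only for:
  b=False, g=False, k=False, s=False;
  b=False, g=False, k=False, s=True;
  b=False, g=True, k=False, s=False;
  b=False, g=True, k=False, s=True;
  b=True, g=False, k=False, s=False;
  b=True, g=False, k=False, s=True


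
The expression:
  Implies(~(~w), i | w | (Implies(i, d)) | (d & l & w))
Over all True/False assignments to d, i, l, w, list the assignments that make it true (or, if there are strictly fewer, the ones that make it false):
is always true.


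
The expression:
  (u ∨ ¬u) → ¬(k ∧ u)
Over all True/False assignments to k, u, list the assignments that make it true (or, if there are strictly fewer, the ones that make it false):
is false only for:
  k=True, u=True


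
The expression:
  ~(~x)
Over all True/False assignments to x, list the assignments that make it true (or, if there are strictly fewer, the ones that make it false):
is true only for:
  x=True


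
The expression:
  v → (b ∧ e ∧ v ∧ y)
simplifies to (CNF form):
(b ∨ ¬v) ∧ (e ∨ ¬v) ∧ (y ∨ ¬v)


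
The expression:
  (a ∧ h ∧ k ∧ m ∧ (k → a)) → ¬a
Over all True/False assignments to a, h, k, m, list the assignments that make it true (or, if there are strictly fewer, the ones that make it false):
is false only for:
  a=True, h=True, k=True, m=True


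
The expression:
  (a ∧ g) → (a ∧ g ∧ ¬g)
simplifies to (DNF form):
¬a ∨ ¬g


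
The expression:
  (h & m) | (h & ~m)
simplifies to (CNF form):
h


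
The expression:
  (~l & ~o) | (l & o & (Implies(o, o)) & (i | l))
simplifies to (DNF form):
(l & o) | (~l & ~o)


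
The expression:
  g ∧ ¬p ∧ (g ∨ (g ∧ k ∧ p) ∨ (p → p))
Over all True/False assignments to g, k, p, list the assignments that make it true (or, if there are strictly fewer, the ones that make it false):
is true only for:
  g=True, k=False, p=False;
  g=True, k=True, p=False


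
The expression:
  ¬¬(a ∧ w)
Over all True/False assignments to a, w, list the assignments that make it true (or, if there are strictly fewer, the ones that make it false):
is true only for:
  a=True, w=True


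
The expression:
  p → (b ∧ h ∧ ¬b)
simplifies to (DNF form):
¬p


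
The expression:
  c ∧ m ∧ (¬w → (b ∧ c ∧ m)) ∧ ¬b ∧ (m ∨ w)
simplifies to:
c ∧ m ∧ w ∧ ¬b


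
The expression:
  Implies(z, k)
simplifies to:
k | ~z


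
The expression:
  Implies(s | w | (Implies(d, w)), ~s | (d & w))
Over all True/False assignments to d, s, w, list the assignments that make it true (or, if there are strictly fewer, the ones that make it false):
is false only for:
  d=False, s=True, w=False;
  d=False, s=True, w=True;
  d=True, s=True, w=False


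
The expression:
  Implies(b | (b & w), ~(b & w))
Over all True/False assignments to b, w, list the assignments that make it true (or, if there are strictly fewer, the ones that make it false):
is false only for:
  b=True, w=True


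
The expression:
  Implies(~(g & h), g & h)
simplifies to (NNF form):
g & h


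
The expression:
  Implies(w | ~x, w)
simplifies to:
w | x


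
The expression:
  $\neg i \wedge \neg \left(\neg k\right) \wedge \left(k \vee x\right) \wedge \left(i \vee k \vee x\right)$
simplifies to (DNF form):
$k \wedge \neg i$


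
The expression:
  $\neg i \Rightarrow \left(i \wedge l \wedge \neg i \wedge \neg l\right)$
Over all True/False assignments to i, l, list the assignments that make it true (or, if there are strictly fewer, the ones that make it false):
is true only for:
  i=True, l=False;
  i=True, l=True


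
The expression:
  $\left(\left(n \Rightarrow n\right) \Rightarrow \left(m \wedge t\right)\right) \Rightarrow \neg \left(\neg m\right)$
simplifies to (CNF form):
$\text{True}$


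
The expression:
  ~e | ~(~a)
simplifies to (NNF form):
a | ~e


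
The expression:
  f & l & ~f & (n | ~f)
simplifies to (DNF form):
False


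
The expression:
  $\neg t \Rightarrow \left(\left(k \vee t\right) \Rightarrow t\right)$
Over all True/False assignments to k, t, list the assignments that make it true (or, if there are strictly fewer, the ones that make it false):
is false only for:
  k=True, t=False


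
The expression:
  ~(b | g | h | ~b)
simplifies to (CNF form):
False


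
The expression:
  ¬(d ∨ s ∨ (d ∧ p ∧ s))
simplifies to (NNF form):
¬d ∧ ¬s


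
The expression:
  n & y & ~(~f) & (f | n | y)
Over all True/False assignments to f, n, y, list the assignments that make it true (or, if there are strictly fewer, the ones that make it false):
is true only for:
  f=True, n=True, y=True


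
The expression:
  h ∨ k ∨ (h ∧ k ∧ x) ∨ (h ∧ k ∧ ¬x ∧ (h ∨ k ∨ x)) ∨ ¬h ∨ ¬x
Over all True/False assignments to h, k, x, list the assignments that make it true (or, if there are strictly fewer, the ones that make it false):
is always true.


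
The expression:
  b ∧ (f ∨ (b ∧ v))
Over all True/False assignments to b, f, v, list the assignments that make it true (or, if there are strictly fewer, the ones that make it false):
is true only for:
  b=True, f=False, v=True;
  b=True, f=True, v=False;
  b=True, f=True, v=True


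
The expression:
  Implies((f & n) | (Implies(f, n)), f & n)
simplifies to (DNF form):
f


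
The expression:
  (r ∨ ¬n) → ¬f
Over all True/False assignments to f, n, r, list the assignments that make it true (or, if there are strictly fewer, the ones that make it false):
is false only for:
  f=True, n=False, r=False;
  f=True, n=False, r=True;
  f=True, n=True, r=True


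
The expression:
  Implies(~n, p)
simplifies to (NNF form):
n | p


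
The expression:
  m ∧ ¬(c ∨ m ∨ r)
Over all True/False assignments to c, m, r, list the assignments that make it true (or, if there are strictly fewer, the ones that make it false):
is never true.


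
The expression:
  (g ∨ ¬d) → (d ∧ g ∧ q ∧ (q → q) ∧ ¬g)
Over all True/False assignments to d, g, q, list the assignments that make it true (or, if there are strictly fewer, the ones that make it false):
is true only for:
  d=True, g=False, q=False;
  d=True, g=False, q=True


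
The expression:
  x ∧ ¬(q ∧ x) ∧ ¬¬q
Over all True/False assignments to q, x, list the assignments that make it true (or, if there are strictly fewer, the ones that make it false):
is never true.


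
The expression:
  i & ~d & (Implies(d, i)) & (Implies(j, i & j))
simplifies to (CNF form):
i & ~d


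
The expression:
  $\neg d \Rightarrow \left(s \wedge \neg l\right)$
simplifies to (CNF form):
$\left(d \vee s\right) \wedge \left(d \vee \neg l\right)$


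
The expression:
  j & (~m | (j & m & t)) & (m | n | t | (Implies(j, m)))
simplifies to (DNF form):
(j & t) | (j & n & ~m)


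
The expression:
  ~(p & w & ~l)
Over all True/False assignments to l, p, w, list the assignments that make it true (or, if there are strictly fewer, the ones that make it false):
is false only for:
  l=False, p=True, w=True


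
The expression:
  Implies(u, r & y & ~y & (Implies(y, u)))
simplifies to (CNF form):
~u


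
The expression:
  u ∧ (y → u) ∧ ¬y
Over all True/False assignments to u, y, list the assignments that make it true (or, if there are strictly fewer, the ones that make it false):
is true only for:
  u=True, y=False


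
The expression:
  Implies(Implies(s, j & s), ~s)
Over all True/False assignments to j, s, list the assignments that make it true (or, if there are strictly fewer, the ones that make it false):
is false only for:
  j=True, s=True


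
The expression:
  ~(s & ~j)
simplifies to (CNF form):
j | ~s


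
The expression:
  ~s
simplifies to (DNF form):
~s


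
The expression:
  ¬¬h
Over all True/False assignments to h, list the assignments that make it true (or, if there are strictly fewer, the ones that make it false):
is true only for:
  h=True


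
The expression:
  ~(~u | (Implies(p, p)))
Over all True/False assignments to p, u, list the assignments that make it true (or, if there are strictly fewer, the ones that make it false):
is never true.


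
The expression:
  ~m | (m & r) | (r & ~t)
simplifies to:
r | ~m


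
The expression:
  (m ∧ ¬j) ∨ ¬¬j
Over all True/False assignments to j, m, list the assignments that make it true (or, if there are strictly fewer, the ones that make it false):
is false only for:
  j=False, m=False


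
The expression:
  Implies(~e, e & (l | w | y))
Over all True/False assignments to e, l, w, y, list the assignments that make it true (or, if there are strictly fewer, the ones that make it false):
is true only for:
  e=True, l=False, w=False, y=False;
  e=True, l=False, w=False, y=True;
  e=True, l=False, w=True, y=False;
  e=True, l=False, w=True, y=True;
  e=True, l=True, w=False, y=False;
  e=True, l=True, w=False, y=True;
  e=True, l=True, w=True, y=False;
  e=True, l=True, w=True, y=True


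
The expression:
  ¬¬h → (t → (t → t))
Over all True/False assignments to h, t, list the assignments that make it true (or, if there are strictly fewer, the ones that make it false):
is always true.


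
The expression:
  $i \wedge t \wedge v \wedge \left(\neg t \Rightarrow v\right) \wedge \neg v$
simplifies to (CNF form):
$\text{False}$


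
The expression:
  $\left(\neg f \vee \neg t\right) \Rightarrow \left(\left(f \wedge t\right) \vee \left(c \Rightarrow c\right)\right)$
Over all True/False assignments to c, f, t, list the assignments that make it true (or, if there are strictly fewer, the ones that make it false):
is always true.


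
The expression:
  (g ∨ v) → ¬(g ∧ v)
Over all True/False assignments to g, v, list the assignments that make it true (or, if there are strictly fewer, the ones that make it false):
is false only for:
  g=True, v=True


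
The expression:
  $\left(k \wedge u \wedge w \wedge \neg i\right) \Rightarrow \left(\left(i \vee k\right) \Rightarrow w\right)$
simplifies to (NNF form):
$\text{True}$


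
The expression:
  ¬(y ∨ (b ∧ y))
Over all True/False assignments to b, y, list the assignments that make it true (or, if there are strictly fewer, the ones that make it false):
is true only for:
  b=False, y=False;
  b=True, y=False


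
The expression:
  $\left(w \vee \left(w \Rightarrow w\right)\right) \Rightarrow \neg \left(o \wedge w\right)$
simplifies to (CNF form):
$\neg o \vee \neg w$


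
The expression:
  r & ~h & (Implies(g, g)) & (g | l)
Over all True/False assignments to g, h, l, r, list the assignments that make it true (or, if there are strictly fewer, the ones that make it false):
is true only for:
  g=False, h=False, l=True, r=True;
  g=True, h=False, l=False, r=True;
  g=True, h=False, l=True, r=True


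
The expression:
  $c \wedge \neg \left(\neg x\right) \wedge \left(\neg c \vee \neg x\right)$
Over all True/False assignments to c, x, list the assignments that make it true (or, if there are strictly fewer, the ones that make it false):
is never true.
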